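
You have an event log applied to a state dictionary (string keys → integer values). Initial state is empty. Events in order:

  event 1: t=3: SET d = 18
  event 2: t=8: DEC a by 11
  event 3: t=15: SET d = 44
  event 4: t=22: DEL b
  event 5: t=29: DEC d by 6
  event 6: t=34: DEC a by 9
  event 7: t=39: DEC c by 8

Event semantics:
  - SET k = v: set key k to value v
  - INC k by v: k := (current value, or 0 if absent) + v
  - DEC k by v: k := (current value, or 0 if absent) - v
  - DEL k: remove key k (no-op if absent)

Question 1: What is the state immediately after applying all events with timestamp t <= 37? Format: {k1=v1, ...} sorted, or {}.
Answer: {a=-20, d=38}

Derivation:
Apply events with t <= 37 (6 events):
  after event 1 (t=3: SET d = 18): {d=18}
  after event 2 (t=8: DEC a by 11): {a=-11, d=18}
  after event 3 (t=15: SET d = 44): {a=-11, d=44}
  after event 4 (t=22: DEL b): {a=-11, d=44}
  after event 5 (t=29: DEC d by 6): {a=-11, d=38}
  after event 6 (t=34: DEC a by 9): {a=-20, d=38}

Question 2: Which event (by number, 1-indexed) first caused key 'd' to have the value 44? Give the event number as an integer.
Answer: 3

Derivation:
Looking for first event where d becomes 44:
  event 1: d = 18
  event 2: d = 18
  event 3: d 18 -> 44  <-- first match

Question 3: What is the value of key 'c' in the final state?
Answer: -8

Derivation:
Track key 'c' through all 7 events:
  event 1 (t=3: SET d = 18): c unchanged
  event 2 (t=8: DEC a by 11): c unchanged
  event 3 (t=15: SET d = 44): c unchanged
  event 4 (t=22: DEL b): c unchanged
  event 5 (t=29: DEC d by 6): c unchanged
  event 6 (t=34: DEC a by 9): c unchanged
  event 7 (t=39: DEC c by 8): c (absent) -> -8
Final: c = -8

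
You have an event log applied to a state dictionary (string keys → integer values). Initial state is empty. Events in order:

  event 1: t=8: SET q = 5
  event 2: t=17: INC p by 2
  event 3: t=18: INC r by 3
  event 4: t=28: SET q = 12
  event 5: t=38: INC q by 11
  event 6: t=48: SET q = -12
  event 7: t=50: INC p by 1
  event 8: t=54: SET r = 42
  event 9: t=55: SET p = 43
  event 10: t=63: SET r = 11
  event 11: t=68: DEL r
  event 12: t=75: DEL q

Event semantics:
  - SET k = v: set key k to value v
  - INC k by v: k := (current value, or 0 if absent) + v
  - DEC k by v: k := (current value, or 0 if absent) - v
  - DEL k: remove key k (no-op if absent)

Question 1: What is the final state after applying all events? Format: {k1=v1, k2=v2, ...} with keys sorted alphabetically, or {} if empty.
  after event 1 (t=8: SET q = 5): {q=5}
  after event 2 (t=17: INC p by 2): {p=2, q=5}
  after event 3 (t=18: INC r by 3): {p=2, q=5, r=3}
  after event 4 (t=28: SET q = 12): {p=2, q=12, r=3}
  after event 5 (t=38: INC q by 11): {p=2, q=23, r=3}
  after event 6 (t=48: SET q = -12): {p=2, q=-12, r=3}
  after event 7 (t=50: INC p by 1): {p=3, q=-12, r=3}
  after event 8 (t=54: SET r = 42): {p=3, q=-12, r=42}
  after event 9 (t=55: SET p = 43): {p=43, q=-12, r=42}
  after event 10 (t=63: SET r = 11): {p=43, q=-12, r=11}
  after event 11 (t=68: DEL r): {p=43, q=-12}
  after event 12 (t=75: DEL q): {p=43}

Answer: {p=43}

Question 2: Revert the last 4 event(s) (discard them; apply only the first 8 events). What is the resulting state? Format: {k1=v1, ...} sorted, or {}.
Keep first 8 events (discard last 4):
  after event 1 (t=8: SET q = 5): {q=5}
  after event 2 (t=17: INC p by 2): {p=2, q=5}
  after event 3 (t=18: INC r by 3): {p=2, q=5, r=3}
  after event 4 (t=28: SET q = 12): {p=2, q=12, r=3}
  after event 5 (t=38: INC q by 11): {p=2, q=23, r=3}
  after event 6 (t=48: SET q = -12): {p=2, q=-12, r=3}
  after event 7 (t=50: INC p by 1): {p=3, q=-12, r=3}
  after event 8 (t=54: SET r = 42): {p=3, q=-12, r=42}

Answer: {p=3, q=-12, r=42}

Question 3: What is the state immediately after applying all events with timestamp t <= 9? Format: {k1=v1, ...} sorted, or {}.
Answer: {q=5}

Derivation:
Apply events with t <= 9 (1 events):
  after event 1 (t=8: SET q = 5): {q=5}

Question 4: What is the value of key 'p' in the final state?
Answer: 43

Derivation:
Track key 'p' through all 12 events:
  event 1 (t=8: SET q = 5): p unchanged
  event 2 (t=17: INC p by 2): p (absent) -> 2
  event 3 (t=18: INC r by 3): p unchanged
  event 4 (t=28: SET q = 12): p unchanged
  event 5 (t=38: INC q by 11): p unchanged
  event 6 (t=48: SET q = -12): p unchanged
  event 7 (t=50: INC p by 1): p 2 -> 3
  event 8 (t=54: SET r = 42): p unchanged
  event 9 (t=55: SET p = 43): p 3 -> 43
  event 10 (t=63: SET r = 11): p unchanged
  event 11 (t=68: DEL r): p unchanged
  event 12 (t=75: DEL q): p unchanged
Final: p = 43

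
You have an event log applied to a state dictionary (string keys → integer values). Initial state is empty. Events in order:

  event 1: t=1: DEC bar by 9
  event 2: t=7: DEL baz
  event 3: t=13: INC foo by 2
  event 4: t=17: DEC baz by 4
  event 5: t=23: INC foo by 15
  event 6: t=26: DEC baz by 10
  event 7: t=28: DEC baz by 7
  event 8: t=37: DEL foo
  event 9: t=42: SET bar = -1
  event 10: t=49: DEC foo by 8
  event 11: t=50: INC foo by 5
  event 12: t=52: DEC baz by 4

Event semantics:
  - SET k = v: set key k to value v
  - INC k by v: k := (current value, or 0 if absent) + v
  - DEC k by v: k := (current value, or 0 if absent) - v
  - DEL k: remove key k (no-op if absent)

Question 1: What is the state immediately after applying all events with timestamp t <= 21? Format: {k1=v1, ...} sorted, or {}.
Apply events with t <= 21 (4 events):
  after event 1 (t=1: DEC bar by 9): {bar=-9}
  after event 2 (t=7: DEL baz): {bar=-9}
  after event 3 (t=13: INC foo by 2): {bar=-9, foo=2}
  after event 4 (t=17: DEC baz by 4): {bar=-9, baz=-4, foo=2}

Answer: {bar=-9, baz=-4, foo=2}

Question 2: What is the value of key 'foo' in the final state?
Answer: -3

Derivation:
Track key 'foo' through all 12 events:
  event 1 (t=1: DEC bar by 9): foo unchanged
  event 2 (t=7: DEL baz): foo unchanged
  event 3 (t=13: INC foo by 2): foo (absent) -> 2
  event 4 (t=17: DEC baz by 4): foo unchanged
  event 5 (t=23: INC foo by 15): foo 2 -> 17
  event 6 (t=26: DEC baz by 10): foo unchanged
  event 7 (t=28: DEC baz by 7): foo unchanged
  event 8 (t=37: DEL foo): foo 17 -> (absent)
  event 9 (t=42: SET bar = -1): foo unchanged
  event 10 (t=49: DEC foo by 8): foo (absent) -> -8
  event 11 (t=50: INC foo by 5): foo -8 -> -3
  event 12 (t=52: DEC baz by 4): foo unchanged
Final: foo = -3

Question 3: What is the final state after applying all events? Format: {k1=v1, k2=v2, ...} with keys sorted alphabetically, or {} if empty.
  after event 1 (t=1: DEC bar by 9): {bar=-9}
  after event 2 (t=7: DEL baz): {bar=-9}
  after event 3 (t=13: INC foo by 2): {bar=-9, foo=2}
  after event 4 (t=17: DEC baz by 4): {bar=-9, baz=-4, foo=2}
  after event 5 (t=23: INC foo by 15): {bar=-9, baz=-4, foo=17}
  after event 6 (t=26: DEC baz by 10): {bar=-9, baz=-14, foo=17}
  after event 7 (t=28: DEC baz by 7): {bar=-9, baz=-21, foo=17}
  after event 8 (t=37: DEL foo): {bar=-9, baz=-21}
  after event 9 (t=42: SET bar = -1): {bar=-1, baz=-21}
  after event 10 (t=49: DEC foo by 8): {bar=-1, baz=-21, foo=-8}
  after event 11 (t=50: INC foo by 5): {bar=-1, baz=-21, foo=-3}
  after event 12 (t=52: DEC baz by 4): {bar=-1, baz=-25, foo=-3}

Answer: {bar=-1, baz=-25, foo=-3}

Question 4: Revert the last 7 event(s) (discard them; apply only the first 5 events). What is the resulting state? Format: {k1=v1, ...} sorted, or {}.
Keep first 5 events (discard last 7):
  after event 1 (t=1: DEC bar by 9): {bar=-9}
  after event 2 (t=7: DEL baz): {bar=-9}
  after event 3 (t=13: INC foo by 2): {bar=-9, foo=2}
  after event 4 (t=17: DEC baz by 4): {bar=-9, baz=-4, foo=2}
  after event 5 (t=23: INC foo by 15): {bar=-9, baz=-4, foo=17}

Answer: {bar=-9, baz=-4, foo=17}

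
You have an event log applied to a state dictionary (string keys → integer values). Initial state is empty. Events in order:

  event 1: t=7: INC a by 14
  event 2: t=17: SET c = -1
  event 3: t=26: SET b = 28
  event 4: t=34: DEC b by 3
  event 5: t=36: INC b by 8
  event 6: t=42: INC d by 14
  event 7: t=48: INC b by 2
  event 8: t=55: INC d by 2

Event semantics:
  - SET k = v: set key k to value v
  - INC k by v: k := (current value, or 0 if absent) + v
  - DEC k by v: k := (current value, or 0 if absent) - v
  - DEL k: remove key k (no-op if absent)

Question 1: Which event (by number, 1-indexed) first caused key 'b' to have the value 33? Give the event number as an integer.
Looking for first event where b becomes 33:
  event 3: b = 28
  event 4: b = 25
  event 5: b 25 -> 33  <-- first match

Answer: 5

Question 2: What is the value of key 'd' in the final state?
Track key 'd' through all 8 events:
  event 1 (t=7: INC a by 14): d unchanged
  event 2 (t=17: SET c = -1): d unchanged
  event 3 (t=26: SET b = 28): d unchanged
  event 4 (t=34: DEC b by 3): d unchanged
  event 5 (t=36: INC b by 8): d unchanged
  event 6 (t=42: INC d by 14): d (absent) -> 14
  event 7 (t=48: INC b by 2): d unchanged
  event 8 (t=55: INC d by 2): d 14 -> 16
Final: d = 16

Answer: 16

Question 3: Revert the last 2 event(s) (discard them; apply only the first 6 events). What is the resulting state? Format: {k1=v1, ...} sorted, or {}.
Keep first 6 events (discard last 2):
  after event 1 (t=7: INC a by 14): {a=14}
  after event 2 (t=17: SET c = -1): {a=14, c=-1}
  after event 3 (t=26: SET b = 28): {a=14, b=28, c=-1}
  after event 4 (t=34: DEC b by 3): {a=14, b=25, c=-1}
  after event 5 (t=36: INC b by 8): {a=14, b=33, c=-1}
  after event 6 (t=42: INC d by 14): {a=14, b=33, c=-1, d=14}

Answer: {a=14, b=33, c=-1, d=14}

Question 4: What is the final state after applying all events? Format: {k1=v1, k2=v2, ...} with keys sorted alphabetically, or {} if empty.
Answer: {a=14, b=35, c=-1, d=16}

Derivation:
  after event 1 (t=7: INC a by 14): {a=14}
  after event 2 (t=17: SET c = -1): {a=14, c=-1}
  after event 3 (t=26: SET b = 28): {a=14, b=28, c=-1}
  after event 4 (t=34: DEC b by 3): {a=14, b=25, c=-1}
  after event 5 (t=36: INC b by 8): {a=14, b=33, c=-1}
  after event 6 (t=42: INC d by 14): {a=14, b=33, c=-1, d=14}
  after event 7 (t=48: INC b by 2): {a=14, b=35, c=-1, d=14}
  after event 8 (t=55: INC d by 2): {a=14, b=35, c=-1, d=16}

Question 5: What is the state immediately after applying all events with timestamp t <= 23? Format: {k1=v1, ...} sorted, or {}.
Answer: {a=14, c=-1}

Derivation:
Apply events with t <= 23 (2 events):
  after event 1 (t=7: INC a by 14): {a=14}
  after event 2 (t=17: SET c = -1): {a=14, c=-1}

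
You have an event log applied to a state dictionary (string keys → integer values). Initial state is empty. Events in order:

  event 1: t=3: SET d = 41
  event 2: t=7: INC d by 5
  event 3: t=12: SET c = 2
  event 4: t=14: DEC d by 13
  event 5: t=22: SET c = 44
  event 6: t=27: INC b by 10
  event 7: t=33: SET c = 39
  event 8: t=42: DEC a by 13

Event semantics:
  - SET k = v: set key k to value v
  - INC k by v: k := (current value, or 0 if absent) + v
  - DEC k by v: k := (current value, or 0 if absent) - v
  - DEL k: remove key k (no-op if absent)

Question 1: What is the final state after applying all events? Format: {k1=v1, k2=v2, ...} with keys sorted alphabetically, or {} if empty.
  after event 1 (t=3: SET d = 41): {d=41}
  after event 2 (t=7: INC d by 5): {d=46}
  after event 3 (t=12: SET c = 2): {c=2, d=46}
  after event 4 (t=14: DEC d by 13): {c=2, d=33}
  after event 5 (t=22: SET c = 44): {c=44, d=33}
  after event 6 (t=27: INC b by 10): {b=10, c=44, d=33}
  after event 7 (t=33: SET c = 39): {b=10, c=39, d=33}
  after event 8 (t=42: DEC a by 13): {a=-13, b=10, c=39, d=33}

Answer: {a=-13, b=10, c=39, d=33}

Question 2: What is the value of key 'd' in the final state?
Answer: 33

Derivation:
Track key 'd' through all 8 events:
  event 1 (t=3: SET d = 41): d (absent) -> 41
  event 2 (t=7: INC d by 5): d 41 -> 46
  event 3 (t=12: SET c = 2): d unchanged
  event 4 (t=14: DEC d by 13): d 46 -> 33
  event 5 (t=22: SET c = 44): d unchanged
  event 6 (t=27: INC b by 10): d unchanged
  event 7 (t=33: SET c = 39): d unchanged
  event 8 (t=42: DEC a by 13): d unchanged
Final: d = 33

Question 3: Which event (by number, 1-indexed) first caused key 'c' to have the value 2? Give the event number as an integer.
Answer: 3

Derivation:
Looking for first event where c becomes 2:
  event 3: c (absent) -> 2  <-- first match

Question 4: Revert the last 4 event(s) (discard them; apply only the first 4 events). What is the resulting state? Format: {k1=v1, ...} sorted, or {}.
Keep first 4 events (discard last 4):
  after event 1 (t=3: SET d = 41): {d=41}
  after event 2 (t=7: INC d by 5): {d=46}
  after event 3 (t=12: SET c = 2): {c=2, d=46}
  after event 4 (t=14: DEC d by 13): {c=2, d=33}

Answer: {c=2, d=33}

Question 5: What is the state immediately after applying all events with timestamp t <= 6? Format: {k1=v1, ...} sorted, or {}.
Apply events with t <= 6 (1 events):
  after event 1 (t=3: SET d = 41): {d=41}

Answer: {d=41}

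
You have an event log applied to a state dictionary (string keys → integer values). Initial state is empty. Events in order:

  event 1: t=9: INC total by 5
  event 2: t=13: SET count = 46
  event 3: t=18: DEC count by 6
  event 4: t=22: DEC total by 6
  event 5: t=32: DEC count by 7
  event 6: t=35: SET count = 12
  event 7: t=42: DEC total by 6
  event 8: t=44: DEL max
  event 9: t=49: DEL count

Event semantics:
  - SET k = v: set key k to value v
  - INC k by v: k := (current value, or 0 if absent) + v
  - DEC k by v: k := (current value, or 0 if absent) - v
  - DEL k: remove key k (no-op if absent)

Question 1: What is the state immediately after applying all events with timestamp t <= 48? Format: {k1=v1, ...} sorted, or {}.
Apply events with t <= 48 (8 events):
  after event 1 (t=9: INC total by 5): {total=5}
  after event 2 (t=13: SET count = 46): {count=46, total=5}
  after event 3 (t=18: DEC count by 6): {count=40, total=5}
  after event 4 (t=22: DEC total by 6): {count=40, total=-1}
  after event 5 (t=32: DEC count by 7): {count=33, total=-1}
  after event 6 (t=35: SET count = 12): {count=12, total=-1}
  after event 7 (t=42: DEC total by 6): {count=12, total=-7}
  after event 8 (t=44: DEL max): {count=12, total=-7}

Answer: {count=12, total=-7}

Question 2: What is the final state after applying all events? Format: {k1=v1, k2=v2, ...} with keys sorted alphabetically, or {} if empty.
Answer: {total=-7}

Derivation:
  after event 1 (t=9: INC total by 5): {total=5}
  after event 2 (t=13: SET count = 46): {count=46, total=5}
  after event 3 (t=18: DEC count by 6): {count=40, total=5}
  after event 4 (t=22: DEC total by 6): {count=40, total=-1}
  after event 5 (t=32: DEC count by 7): {count=33, total=-1}
  after event 6 (t=35: SET count = 12): {count=12, total=-1}
  after event 7 (t=42: DEC total by 6): {count=12, total=-7}
  after event 8 (t=44: DEL max): {count=12, total=-7}
  after event 9 (t=49: DEL count): {total=-7}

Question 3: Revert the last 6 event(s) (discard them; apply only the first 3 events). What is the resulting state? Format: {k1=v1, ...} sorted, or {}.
Keep first 3 events (discard last 6):
  after event 1 (t=9: INC total by 5): {total=5}
  after event 2 (t=13: SET count = 46): {count=46, total=5}
  after event 3 (t=18: DEC count by 6): {count=40, total=5}

Answer: {count=40, total=5}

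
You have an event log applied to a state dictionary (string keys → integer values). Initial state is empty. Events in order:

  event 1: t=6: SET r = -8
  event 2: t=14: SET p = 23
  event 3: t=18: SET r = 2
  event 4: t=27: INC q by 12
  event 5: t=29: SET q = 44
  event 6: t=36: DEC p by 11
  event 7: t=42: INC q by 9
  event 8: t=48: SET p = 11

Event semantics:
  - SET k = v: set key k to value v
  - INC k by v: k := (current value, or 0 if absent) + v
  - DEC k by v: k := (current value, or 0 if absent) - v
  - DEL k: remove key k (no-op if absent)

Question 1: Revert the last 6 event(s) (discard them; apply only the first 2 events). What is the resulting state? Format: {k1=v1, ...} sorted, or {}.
Answer: {p=23, r=-8}

Derivation:
Keep first 2 events (discard last 6):
  after event 1 (t=6: SET r = -8): {r=-8}
  after event 2 (t=14: SET p = 23): {p=23, r=-8}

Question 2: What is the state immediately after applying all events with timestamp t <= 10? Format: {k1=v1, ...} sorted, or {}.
Answer: {r=-8}

Derivation:
Apply events with t <= 10 (1 events):
  after event 1 (t=6: SET r = -8): {r=-8}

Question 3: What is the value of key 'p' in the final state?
Answer: 11

Derivation:
Track key 'p' through all 8 events:
  event 1 (t=6: SET r = -8): p unchanged
  event 2 (t=14: SET p = 23): p (absent) -> 23
  event 3 (t=18: SET r = 2): p unchanged
  event 4 (t=27: INC q by 12): p unchanged
  event 5 (t=29: SET q = 44): p unchanged
  event 6 (t=36: DEC p by 11): p 23 -> 12
  event 7 (t=42: INC q by 9): p unchanged
  event 8 (t=48: SET p = 11): p 12 -> 11
Final: p = 11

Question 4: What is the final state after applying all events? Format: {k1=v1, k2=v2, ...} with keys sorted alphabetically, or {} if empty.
Answer: {p=11, q=53, r=2}

Derivation:
  after event 1 (t=6: SET r = -8): {r=-8}
  after event 2 (t=14: SET p = 23): {p=23, r=-8}
  after event 3 (t=18: SET r = 2): {p=23, r=2}
  after event 4 (t=27: INC q by 12): {p=23, q=12, r=2}
  after event 5 (t=29: SET q = 44): {p=23, q=44, r=2}
  after event 6 (t=36: DEC p by 11): {p=12, q=44, r=2}
  after event 7 (t=42: INC q by 9): {p=12, q=53, r=2}
  after event 8 (t=48: SET p = 11): {p=11, q=53, r=2}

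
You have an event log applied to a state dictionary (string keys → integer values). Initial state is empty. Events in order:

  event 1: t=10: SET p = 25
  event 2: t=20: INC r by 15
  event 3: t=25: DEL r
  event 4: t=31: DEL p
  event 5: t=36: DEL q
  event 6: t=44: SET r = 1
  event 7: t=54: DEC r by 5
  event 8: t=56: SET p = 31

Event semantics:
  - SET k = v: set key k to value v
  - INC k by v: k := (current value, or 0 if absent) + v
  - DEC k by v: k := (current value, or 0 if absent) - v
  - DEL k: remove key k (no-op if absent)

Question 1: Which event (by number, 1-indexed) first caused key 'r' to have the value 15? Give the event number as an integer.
Looking for first event where r becomes 15:
  event 2: r (absent) -> 15  <-- first match

Answer: 2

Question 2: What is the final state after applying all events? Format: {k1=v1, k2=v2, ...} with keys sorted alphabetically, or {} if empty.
Answer: {p=31, r=-4}

Derivation:
  after event 1 (t=10: SET p = 25): {p=25}
  after event 2 (t=20: INC r by 15): {p=25, r=15}
  after event 3 (t=25: DEL r): {p=25}
  after event 4 (t=31: DEL p): {}
  after event 5 (t=36: DEL q): {}
  after event 6 (t=44: SET r = 1): {r=1}
  after event 7 (t=54: DEC r by 5): {r=-4}
  after event 8 (t=56: SET p = 31): {p=31, r=-4}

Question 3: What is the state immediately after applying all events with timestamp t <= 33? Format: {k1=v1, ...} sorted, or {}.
Answer: {}

Derivation:
Apply events with t <= 33 (4 events):
  after event 1 (t=10: SET p = 25): {p=25}
  after event 2 (t=20: INC r by 15): {p=25, r=15}
  after event 3 (t=25: DEL r): {p=25}
  after event 4 (t=31: DEL p): {}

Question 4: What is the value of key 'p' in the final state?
Answer: 31

Derivation:
Track key 'p' through all 8 events:
  event 1 (t=10: SET p = 25): p (absent) -> 25
  event 2 (t=20: INC r by 15): p unchanged
  event 3 (t=25: DEL r): p unchanged
  event 4 (t=31: DEL p): p 25 -> (absent)
  event 5 (t=36: DEL q): p unchanged
  event 6 (t=44: SET r = 1): p unchanged
  event 7 (t=54: DEC r by 5): p unchanged
  event 8 (t=56: SET p = 31): p (absent) -> 31
Final: p = 31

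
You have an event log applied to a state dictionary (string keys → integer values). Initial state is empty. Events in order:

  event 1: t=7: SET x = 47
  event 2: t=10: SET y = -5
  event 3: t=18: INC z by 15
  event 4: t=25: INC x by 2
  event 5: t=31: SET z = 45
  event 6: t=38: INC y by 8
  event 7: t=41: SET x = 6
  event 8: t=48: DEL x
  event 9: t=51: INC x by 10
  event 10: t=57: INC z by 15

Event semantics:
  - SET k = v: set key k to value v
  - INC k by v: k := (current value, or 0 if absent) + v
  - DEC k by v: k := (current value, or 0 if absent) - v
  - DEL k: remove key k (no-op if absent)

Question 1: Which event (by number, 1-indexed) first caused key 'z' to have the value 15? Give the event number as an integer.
Looking for first event where z becomes 15:
  event 3: z (absent) -> 15  <-- first match

Answer: 3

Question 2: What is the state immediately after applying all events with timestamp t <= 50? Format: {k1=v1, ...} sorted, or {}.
Apply events with t <= 50 (8 events):
  after event 1 (t=7: SET x = 47): {x=47}
  after event 2 (t=10: SET y = -5): {x=47, y=-5}
  after event 3 (t=18: INC z by 15): {x=47, y=-5, z=15}
  after event 4 (t=25: INC x by 2): {x=49, y=-5, z=15}
  after event 5 (t=31: SET z = 45): {x=49, y=-5, z=45}
  after event 6 (t=38: INC y by 8): {x=49, y=3, z=45}
  after event 7 (t=41: SET x = 6): {x=6, y=3, z=45}
  after event 8 (t=48: DEL x): {y=3, z=45}

Answer: {y=3, z=45}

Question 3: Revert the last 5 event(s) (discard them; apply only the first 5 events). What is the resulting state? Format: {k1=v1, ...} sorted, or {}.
Keep first 5 events (discard last 5):
  after event 1 (t=7: SET x = 47): {x=47}
  after event 2 (t=10: SET y = -5): {x=47, y=-5}
  after event 3 (t=18: INC z by 15): {x=47, y=-5, z=15}
  after event 4 (t=25: INC x by 2): {x=49, y=-5, z=15}
  after event 5 (t=31: SET z = 45): {x=49, y=-5, z=45}

Answer: {x=49, y=-5, z=45}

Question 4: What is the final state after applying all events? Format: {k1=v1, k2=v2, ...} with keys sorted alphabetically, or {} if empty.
Answer: {x=10, y=3, z=60}

Derivation:
  after event 1 (t=7: SET x = 47): {x=47}
  after event 2 (t=10: SET y = -5): {x=47, y=-5}
  after event 3 (t=18: INC z by 15): {x=47, y=-5, z=15}
  after event 4 (t=25: INC x by 2): {x=49, y=-5, z=15}
  after event 5 (t=31: SET z = 45): {x=49, y=-5, z=45}
  after event 6 (t=38: INC y by 8): {x=49, y=3, z=45}
  after event 7 (t=41: SET x = 6): {x=6, y=3, z=45}
  after event 8 (t=48: DEL x): {y=3, z=45}
  after event 9 (t=51: INC x by 10): {x=10, y=3, z=45}
  after event 10 (t=57: INC z by 15): {x=10, y=3, z=60}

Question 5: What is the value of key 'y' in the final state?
Answer: 3

Derivation:
Track key 'y' through all 10 events:
  event 1 (t=7: SET x = 47): y unchanged
  event 2 (t=10: SET y = -5): y (absent) -> -5
  event 3 (t=18: INC z by 15): y unchanged
  event 4 (t=25: INC x by 2): y unchanged
  event 5 (t=31: SET z = 45): y unchanged
  event 6 (t=38: INC y by 8): y -5 -> 3
  event 7 (t=41: SET x = 6): y unchanged
  event 8 (t=48: DEL x): y unchanged
  event 9 (t=51: INC x by 10): y unchanged
  event 10 (t=57: INC z by 15): y unchanged
Final: y = 3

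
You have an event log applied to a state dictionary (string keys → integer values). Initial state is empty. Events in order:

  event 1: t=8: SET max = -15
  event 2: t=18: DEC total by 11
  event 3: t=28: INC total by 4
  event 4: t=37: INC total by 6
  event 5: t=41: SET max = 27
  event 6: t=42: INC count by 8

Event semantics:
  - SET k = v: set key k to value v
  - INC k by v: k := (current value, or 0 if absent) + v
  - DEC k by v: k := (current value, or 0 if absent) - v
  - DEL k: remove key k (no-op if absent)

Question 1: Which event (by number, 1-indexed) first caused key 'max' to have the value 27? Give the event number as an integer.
Answer: 5

Derivation:
Looking for first event where max becomes 27:
  event 1: max = -15
  event 2: max = -15
  event 3: max = -15
  event 4: max = -15
  event 5: max -15 -> 27  <-- first match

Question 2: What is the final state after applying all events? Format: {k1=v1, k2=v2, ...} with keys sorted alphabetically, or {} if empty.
  after event 1 (t=8: SET max = -15): {max=-15}
  after event 2 (t=18: DEC total by 11): {max=-15, total=-11}
  after event 3 (t=28: INC total by 4): {max=-15, total=-7}
  after event 4 (t=37: INC total by 6): {max=-15, total=-1}
  after event 5 (t=41: SET max = 27): {max=27, total=-1}
  after event 6 (t=42: INC count by 8): {count=8, max=27, total=-1}

Answer: {count=8, max=27, total=-1}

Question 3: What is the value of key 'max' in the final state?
Track key 'max' through all 6 events:
  event 1 (t=8: SET max = -15): max (absent) -> -15
  event 2 (t=18: DEC total by 11): max unchanged
  event 3 (t=28: INC total by 4): max unchanged
  event 4 (t=37: INC total by 6): max unchanged
  event 5 (t=41: SET max = 27): max -15 -> 27
  event 6 (t=42: INC count by 8): max unchanged
Final: max = 27

Answer: 27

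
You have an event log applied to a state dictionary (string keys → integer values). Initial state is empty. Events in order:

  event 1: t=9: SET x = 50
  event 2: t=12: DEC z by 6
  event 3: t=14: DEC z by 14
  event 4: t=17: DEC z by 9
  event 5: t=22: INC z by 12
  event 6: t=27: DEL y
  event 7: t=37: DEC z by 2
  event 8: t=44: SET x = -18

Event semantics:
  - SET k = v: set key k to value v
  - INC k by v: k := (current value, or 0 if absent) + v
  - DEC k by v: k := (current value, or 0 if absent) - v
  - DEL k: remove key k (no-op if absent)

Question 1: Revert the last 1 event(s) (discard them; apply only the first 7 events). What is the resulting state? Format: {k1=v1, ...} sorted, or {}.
Answer: {x=50, z=-19}

Derivation:
Keep first 7 events (discard last 1):
  after event 1 (t=9: SET x = 50): {x=50}
  after event 2 (t=12: DEC z by 6): {x=50, z=-6}
  after event 3 (t=14: DEC z by 14): {x=50, z=-20}
  after event 4 (t=17: DEC z by 9): {x=50, z=-29}
  after event 5 (t=22: INC z by 12): {x=50, z=-17}
  after event 6 (t=27: DEL y): {x=50, z=-17}
  after event 7 (t=37: DEC z by 2): {x=50, z=-19}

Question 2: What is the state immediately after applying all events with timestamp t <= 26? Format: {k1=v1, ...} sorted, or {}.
Answer: {x=50, z=-17}

Derivation:
Apply events with t <= 26 (5 events):
  after event 1 (t=9: SET x = 50): {x=50}
  after event 2 (t=12: DEC z by 6): {x=50, z=-6}
  after event 3 (t=14: DEC z by 14): {x=50, z=-20}
  after event 4 (t=17: DEC z by 9): {x=50, z=-29}
  after event 5 (t=22: INC z by 12): {x=50, z=-17}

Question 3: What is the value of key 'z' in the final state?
Answer: -19

Derivation:
Track key 'z' through all 8 events:
  event 1 (t=9: SET x = 50): z unchanged
  event 2 (t=12: DEC z by 6): z (absent) -> -6
  event 3 (t=14: DEC z by 14): z -6 -> -20
  event 4 (t=17: DEC z by 9): z -20 -> -29
  event 5 (t=22: INC z by 12): z -29 -> -17
  event 6 (t=27: DEL y): z unchanged
  event 7 (t=37: DEC z by 2): z -17 -> -19
  event 8 (t=44: SET x = -18): z unchanged
Final: z = -19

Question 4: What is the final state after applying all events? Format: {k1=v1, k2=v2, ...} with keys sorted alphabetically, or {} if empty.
  after event 1 (t=9: SET x = 50): {x=50}
  after event 2 (t=12: DEC z by 6): {x=50, z=-6}
  after event 3 (t=14: DEC z by 14): {x=50, z=-20}
  after event 4 (t=17: DEC z by 9): {x=50, z=-29}
  after event 5 (t=22: INC z by 12): {x=50, z=-17}
  after event 6 (t=27: DEL y): {x=50, z=-17}
  after event 7 (t=37: DEC z by 2): {x=50, z=-19}
  after event 8 (t=44: SET x = -18): {x=-18, z=-19}

Answer: {x=-18, z=-19}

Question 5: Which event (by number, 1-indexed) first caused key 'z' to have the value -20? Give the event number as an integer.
Answer: 3

Derivation:
Looking for first event where z becomes -20:
  event 2: z = -6
  event 3: z -6 -> -20  <-- first match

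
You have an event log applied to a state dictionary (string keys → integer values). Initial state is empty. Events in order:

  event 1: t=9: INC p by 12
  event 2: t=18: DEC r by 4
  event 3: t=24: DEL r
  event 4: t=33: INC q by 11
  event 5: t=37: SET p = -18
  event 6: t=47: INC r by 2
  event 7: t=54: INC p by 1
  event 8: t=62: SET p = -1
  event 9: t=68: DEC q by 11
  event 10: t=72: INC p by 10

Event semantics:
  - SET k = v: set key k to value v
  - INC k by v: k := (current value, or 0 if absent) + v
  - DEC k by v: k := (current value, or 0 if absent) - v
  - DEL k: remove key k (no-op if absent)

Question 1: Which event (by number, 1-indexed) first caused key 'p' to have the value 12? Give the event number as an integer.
Answer: 1

Derivation:
Looking for first event where p becomes 12:
  event 1: p (absent) -> 12  <-- first match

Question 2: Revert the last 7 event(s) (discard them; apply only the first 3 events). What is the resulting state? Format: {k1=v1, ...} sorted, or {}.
Answer: {p=12}

Derivation:
Keep first 3 events (discard last 7):
  after event 1 (t=9: INC p by 12): {p=12}
  after event 2 (t=18: DEC r by 4): {p=12, r=-4}
  after event 3 (t=24: DEL r): {p=12}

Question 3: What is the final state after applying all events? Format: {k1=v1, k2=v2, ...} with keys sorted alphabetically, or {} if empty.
  after event 1 (t=9: INC p by 12): {p=12}
  after event 2 (t=18: DEC r by 4): {p=12, r=-4}
  after event 3 (t=24: DEL r): {p=12}
  after event 4 (t=33: INC q by 11): {p=12, q=11}
  after event 5 (t=37: SET p = -18): {p=-18, q=11}
  after event 6 (t=47: INC r by 2): {p=-18, q=11, r=2}
  after event 7 (t=54: INC p by 1): {p=-17, q=11, r=2}
  after event 8 (t=62: SET p = -1): {p=-1, q=11, r=2}
  after event 9 (t=68: DEC q by 11): {p=-1, q=0, r=2}
  after event 10 (t=72: INC p by 10): {p=9, q=0, r=2}

Answer: {p=9, q=0, r=2}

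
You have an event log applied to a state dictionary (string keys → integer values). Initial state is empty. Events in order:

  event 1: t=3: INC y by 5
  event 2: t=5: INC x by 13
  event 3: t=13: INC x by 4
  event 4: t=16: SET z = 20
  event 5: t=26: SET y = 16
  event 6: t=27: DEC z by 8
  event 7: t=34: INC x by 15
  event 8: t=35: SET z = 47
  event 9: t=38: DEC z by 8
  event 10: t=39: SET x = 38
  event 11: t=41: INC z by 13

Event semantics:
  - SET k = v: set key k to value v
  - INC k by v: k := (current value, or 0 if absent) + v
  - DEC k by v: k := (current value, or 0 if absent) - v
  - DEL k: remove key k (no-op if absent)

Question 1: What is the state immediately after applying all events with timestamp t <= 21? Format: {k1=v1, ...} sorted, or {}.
Answer: {x=17, y=5, z=20}

Derivation:
Apply events with t <= 21 (4 events):
  after event 1 (t=3: INC y by 5): {y=5}
  after event 2 (t=5: INC x by 13): {x=13, y=5}
  after event 3 (t=13: INC x by 4): {x=17, y=5}
  after event 4 (t=16: SET z = 20): {x=17, y=5, z=20}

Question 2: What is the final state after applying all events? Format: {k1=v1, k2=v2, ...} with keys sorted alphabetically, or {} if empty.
  after event 1 (t=3: INC y by 5): {y=5}
  after event 2 (t=5: INC x by 13): {x=13, y=5}
  after event 3 (t=13: INC x by 4): {x=17, y=5}
  after event 4 (t=16: SET z = 20): {x=17, y=5, z=20}
  after event 5 (t=26: SET y = 16): {x=17, y=16, z=20}
  after event 6 (t=27: DEC z by 8): {x=17, y=16, z=12}
  after event 7 (t=34: INC x by 15): {x=32, y=16, z=12}
  after event 8 (t=35: SET z = 47): {x=32, y=16, z=47}
  after event 9 (t=38: DEC z by 8): {x=32, y=16, z=39}
  after event 10 (t=39: SET x = 38): {x=38, y=16, z=39}
  after event 11 (t=41: INC z by 13): {x=38, y=16, z=52}

Answer: {x=38, y=16, z=52}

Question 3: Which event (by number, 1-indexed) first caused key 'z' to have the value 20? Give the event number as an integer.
Looking for first event where z becomes 20:
  event 4: z (absent) -> 20  <-- first match

Answer: 4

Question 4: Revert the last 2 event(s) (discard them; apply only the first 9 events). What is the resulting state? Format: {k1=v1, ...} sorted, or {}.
Answer: {x=32, y=16, z=39}

Derivation:
Keep first 9 events (discard last 2):
  after event 1 (t=3: INC y by 5): {y=5}
  after event 2 (t=5: INC x by 13): {x=13, y=5}
  after event 3 (t=13: INC x by 4): {x=17, y=5}
  after event 4 (t=16: SET z = 20): {x=17, y=5, z=20}
  after event 5 (t=26: SET y = 16): {x=17, y=16, z=20}
  after event 6 (t=27: DEC z by 8): {x=17, y=16, z=12}
  after event 7 (t=34: INC x by 15): {x=32, y=16, z=12}
  after event 8 (t=35: SET z = 47): {x=32, y=16, z=47}
  after event 9 (t=38: DEC z by 8): {x=32, y=16, z=39}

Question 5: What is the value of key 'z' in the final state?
Answer: 52

Derivation:
Track key 'z' through all 11 events:
  event 1 (t=3: INC y by 5): z unchanged
  event 2 (t=5: INC x by 13): z unchanged
  event 3 (t=13: INC x by 4): z unchanged
  event 4 (t=16: SET z = 20): z (absent) -> 20
  event 5 (t=26: SET y = 16): z unchanged
  event 6 (t=27: DEC z by 8): z 20 -> 12
  event 7 (t=34: INC x by 15): z unchanged
  event 8 (t=35: SET z = 47): z 12 -> 47
  event 9 (t=38: DEC z by 8): z 47 -> 39
  event 10 (t=39: SET x = 38): z unchanged
  event 11 (t=41: INC z by 13): z 39 -> 52
Final: z = 52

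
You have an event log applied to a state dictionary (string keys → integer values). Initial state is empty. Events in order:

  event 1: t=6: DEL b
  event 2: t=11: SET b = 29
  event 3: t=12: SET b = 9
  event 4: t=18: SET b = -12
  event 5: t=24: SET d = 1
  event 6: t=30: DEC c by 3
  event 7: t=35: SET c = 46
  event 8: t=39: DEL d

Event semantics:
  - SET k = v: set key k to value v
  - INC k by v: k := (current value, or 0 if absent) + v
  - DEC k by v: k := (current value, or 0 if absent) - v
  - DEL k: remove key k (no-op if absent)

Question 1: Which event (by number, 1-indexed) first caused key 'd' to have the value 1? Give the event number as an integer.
Looking for first event where d becomes 1:
  event 5: d (absent) -> 1  <-- first match

Answer: 5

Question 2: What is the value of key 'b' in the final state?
Answer: -12

Derivation:
Track key 'b' through all 8 events:
  event 1 (t=6: DEL b): b (absent) -> (absent)
  event 2 (t=11: SET b = 29): b (absent) -> 29
  event 3 (t=12: SET b = 9): b 29 -> 9
  event 4 (t=18: SET b = -12): b 9 -> -12
  event 5 (t=24: SET d = 1): b unchanged
  event 6 (t=30: DEC c by 3): b unchanged
  event 7 (t=35: SET c = 46): b unchanged
  event 8 (t=39: DEL d): b unchanged
Final: b = -12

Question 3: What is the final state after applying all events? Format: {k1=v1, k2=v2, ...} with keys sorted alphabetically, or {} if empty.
Answer: {b=-12, c=46}

Derivation:
  after event 1 (t=6: DEL b): {}
  after event 2 (t=11: SET b = 29): {b=29}
  after event 3 (t=12: SET b = 9): {b=9}
  after event 4 (t=18: SET b = -12): {b=-12}
  after event 5 (t=24: SET d = 1): {b=-12, d=1}
  after event 6 (t=30: DEC c by 3): {b=-12, c=-3, d=1}
  after event 7 (t=35: SET c = 46): {b=-12, c=46, d=1}
  after event 8 (t=39: DEL d): {b=-12, c=46}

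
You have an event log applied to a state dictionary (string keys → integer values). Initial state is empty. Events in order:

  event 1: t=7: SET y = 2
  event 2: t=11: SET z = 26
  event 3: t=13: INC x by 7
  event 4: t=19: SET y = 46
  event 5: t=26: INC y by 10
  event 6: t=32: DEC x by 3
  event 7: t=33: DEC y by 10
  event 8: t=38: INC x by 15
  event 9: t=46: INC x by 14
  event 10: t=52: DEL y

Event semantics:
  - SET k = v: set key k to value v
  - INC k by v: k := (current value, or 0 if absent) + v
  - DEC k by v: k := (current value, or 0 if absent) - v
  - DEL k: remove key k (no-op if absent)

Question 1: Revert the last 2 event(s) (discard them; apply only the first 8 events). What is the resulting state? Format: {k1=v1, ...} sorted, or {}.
Keep first 8 events (discard last 2):
  after event 1 (t=7: SET y = 2): {y=2}
  after event 2 (t=11: SET z = 26): {y=2, z=26}
  after event 3 (t=13: INC x by 7): {x=7, y=2, z=26}
  after event 4 (t=19: SET y = 46): {x=7, y=46, z=26}
  after event 5 (t=26: INC y by 10): {x=7, y=56, z=26}
  after event 6 (t=32: DEC x by 3): {x=4, y=56, z=26}
  after event 7 (t=33: DEC y by 10): {x=4, y=46, z=26}
  after event 8 (t=38: INC x by 15): {x=19, y=46, z=26}

Answer: {x=19, y=46, z=26}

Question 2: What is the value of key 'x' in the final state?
Answer: 33

Derivation:
Track key 'x' through all 10 events:
  event 1 (t=7: SET y = 2): x unchanged
  event 2 (t=11: SET z = 26): x unchanged
  event 3 (t=13: INC x by 7): x (absent) -> 7
  event 4 (t=19: SET y = 46): x unchanged
  event 5 (t=26: INC y by 10): x unchanged
  event 6 (t=32: DEC x by 3): x 7 -> 4
  event 7 (t=33: DEC y by 10): x unchanged
  event 8 (t=38: INC x by 15): x 4 -> 19
  event 9 (t=46: INC x by 14): x 19 -> 33
  event 10 (t=52: DEL y): x unchanged
Final: x = 33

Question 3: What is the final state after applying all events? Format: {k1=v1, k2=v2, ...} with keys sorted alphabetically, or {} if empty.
  after event 1 (t=7: SET y = 2): {y=2}
  after event 2 (t=11: SET z = 26): {y=2, z=26}
  after event 3 (t=13: INC x by 7): {x=7, y=2, z=26}
  after event 4 (t=19: SET y = 46): {x=7, y=46, z=26}
  after event 5 (t=26: INC y by 10): {x=7, y=56, z=26}
  after event 6 (t=32: DEC x by 3): {x=4, y=56, z=26}
  after event 7 (t=33: DEC y by 10): {x=4, y=46, z=26}
  after event 8 (t=38: INC x by 15): {x=19, y=46, z=26}
  after event 9 (t=46: INC x by 14): {x=33, y=46, z=26}
  after event 10 (t=52: DEL y): {x=33, z=26}

Answer: {x=33, z=26}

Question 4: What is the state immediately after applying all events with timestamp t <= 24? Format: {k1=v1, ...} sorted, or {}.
Apply events with t <= 24 (4 events):
  after event 1 (t=7: SET y = 2): {y=2}
  after event 2 (t=11: SET z = 26): {y=2, z=26}
  after event 3 (t=13: INC x by 7): {x=7, y=2, z=26}
  after event 4 (t=19: SET y = 46): {x=7, y=46, z=26}

Answer: {x=7, y=46, z=26}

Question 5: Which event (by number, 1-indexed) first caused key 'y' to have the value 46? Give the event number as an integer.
Looking for first event where y becomes 46:
  event 1: y = 2
  event 2: y = 2
  event 3: y = 2
  event 4: y 2 -> 46  <-- first match

Answer: 4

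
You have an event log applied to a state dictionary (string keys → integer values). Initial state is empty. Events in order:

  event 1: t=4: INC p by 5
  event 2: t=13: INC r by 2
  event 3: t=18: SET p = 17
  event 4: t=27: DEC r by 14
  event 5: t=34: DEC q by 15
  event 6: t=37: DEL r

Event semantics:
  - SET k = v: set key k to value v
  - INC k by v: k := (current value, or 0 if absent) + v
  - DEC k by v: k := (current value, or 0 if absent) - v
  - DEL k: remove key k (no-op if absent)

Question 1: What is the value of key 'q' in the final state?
Track key 'q' through all 6 events:
  event 1 (t=4: INC p by 5): q unchanged
  event 2 (t=13: INC r by 2): q unchanged
  event 3 (t=18: SET p = 17): q unchanged
  event 4 (t=27: DEC r by 14): q unchanged
  event 5 (t=34: DEC q by 15): q (absent) -> -15
  event 6 (t=37: DEL r): q unchanged
Final: q = -15

Answer: -15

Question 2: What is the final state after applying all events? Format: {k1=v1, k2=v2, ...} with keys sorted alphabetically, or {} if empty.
  after event 1 (t=4: INC p by 5): {p=5}
  after event 2 (t=13: INC r by 2): {p=5, r=2}
  after event 3 (t=18: SET p = 17): {p=17, r=2}
  after event 4 (t=27: DEC r by 14): {p=17, r=-12}
  after event 5 (t=34: DEC q by 15): {p=17, q=-15, r=-12}
  after event 6 (t=37: DEL r): {p=17, q=-15}

Answer: {p=17, q=-15}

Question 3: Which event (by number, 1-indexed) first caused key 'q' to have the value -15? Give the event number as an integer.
Answer: 5

Derivation:
Looking for first event where q becomes -15:
  event 5: q (absent) -> -15  <-- first match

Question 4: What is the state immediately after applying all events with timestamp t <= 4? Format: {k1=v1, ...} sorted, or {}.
Apply events with t <= 4 (1 events):
  after event 1 (t=4: INC p by 5): {p=5}

Answer: {p=5}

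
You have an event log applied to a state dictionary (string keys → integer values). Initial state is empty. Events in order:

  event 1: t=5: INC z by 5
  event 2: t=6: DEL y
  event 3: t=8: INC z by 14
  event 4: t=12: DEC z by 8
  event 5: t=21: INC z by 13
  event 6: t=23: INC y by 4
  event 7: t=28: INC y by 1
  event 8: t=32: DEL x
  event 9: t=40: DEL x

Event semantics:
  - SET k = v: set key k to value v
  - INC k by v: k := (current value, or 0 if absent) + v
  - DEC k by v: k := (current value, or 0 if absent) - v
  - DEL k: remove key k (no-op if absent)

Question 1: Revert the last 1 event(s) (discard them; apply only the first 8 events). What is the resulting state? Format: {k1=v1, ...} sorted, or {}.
Keep first 8 events (discard last 1):
  after event 1 (t=5: INC z by 5): {z=5}
  after event 2 (t=6: DEL y): {z=5}
  after event 3 (t=8: INC z by 14): {z=19}
  after event 4 (t=12: DEC z by 8): {z=11}
  after event 5 (t=21: INC z by 13): {z=24}
  after event 6 (t=23: INC y by 4): {y=4, z=24}
  after event 7 (t=28: INC y by 1): {y=5, z=24}
  after event 8 (t=32: DEL x): {y=5, z=24}

Answer: {y=5, z=24}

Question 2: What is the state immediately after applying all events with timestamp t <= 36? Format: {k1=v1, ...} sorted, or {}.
Apply events with t <= 36 (8 events):
  after event 1 (t=5: INC z by 5): {z=5}
  after event 2 (t=6: DEL y): {z=5}
  after event 3 (t=8: INC z by 14): {z=19}
  after event 4 (t=12: DEC z by 8): {z=11}
  after event 5 (t=21: INC z by 13): {z=24}
  after event 6 (t=23: INC y by 4): {y=4, z=24}
  after event 7 (t=28: INC y by 1): {y=5, z=24}
  after event 8 (t=32: DEL x): {y=5, z=24}

Answer: {y=5, z=24}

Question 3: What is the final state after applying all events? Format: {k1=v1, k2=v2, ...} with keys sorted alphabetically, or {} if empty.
Answer: {y=5, z=24}

Derivation:
  after event 1 (t=5: INC z by 5): {z=5}
  after event 2 (t=6: DEL y): {z=5}
  after event 3 (t=8: INC z by 14): {z=19}
  after event 4 (t=12: DEC z by 8): {z=11}
  after event 5 (t=21: INC z by 13): {z=24}
  after event 6 (t=23: INC y by 4): {y=4, z=24}
  after event 7 (t=28: INC y by 1): {y=5, z=24}
  after event 8 (t=32: DEL x): {y=5, z=24}
  after event 9 (t=40: DEL x): {y=5, z=24}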